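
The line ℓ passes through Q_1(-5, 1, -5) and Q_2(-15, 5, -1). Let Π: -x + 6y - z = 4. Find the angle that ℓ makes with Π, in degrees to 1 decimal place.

25.1

A direction vector for ℓ is Q_2 − Q_1 = (-10, 4, 4).
sin θ = |n·v| / (|n||v|) = |30| / (√38 · √132) = 0.42359.
θ ≈ 25.1°.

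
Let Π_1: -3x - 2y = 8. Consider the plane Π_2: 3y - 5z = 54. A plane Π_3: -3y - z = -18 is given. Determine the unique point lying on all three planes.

Solving the 3×3 linear system -3x - 2y = 8, 3y - 5z = 54, -3y - z = -18 (e.g. by elimination or Cramer's rule, determinant = 54) gives (-8, 8, -6).

(-8, 8, -6)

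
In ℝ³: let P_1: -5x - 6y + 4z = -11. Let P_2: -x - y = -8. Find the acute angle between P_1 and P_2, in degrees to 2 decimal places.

27.58

cos θ = |n₁·n₂| / (|n₁||n₂|) = |11| / (√77 · √2).
θ = arccos(0.88641) ≈ 27.58°.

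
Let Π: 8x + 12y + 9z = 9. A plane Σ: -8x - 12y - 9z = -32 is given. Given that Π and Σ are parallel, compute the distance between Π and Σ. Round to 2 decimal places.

Rescale Σ by 1/(-1): 8x + 12y + 9z = 32. Then distance = |9 − 32| / √289 ≈ 1.35.

1.35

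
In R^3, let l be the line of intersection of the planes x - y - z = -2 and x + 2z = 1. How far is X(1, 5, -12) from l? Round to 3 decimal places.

11.174

Direction of l: (1, -1, -1) × (1, 0, 2) = (-2, -3, 1).
A point on l: solving the two plane equations with x = -9 gives (-9, -12, 5).
Taking (-9, -12, 5) on l with direction v = (-2, -3, 1): w = X − (-9, -12, 5) = (10, 17, -17), and w × v = (-34, 24, 4).
Distance = |w × v| / |v| = √1748 / √14 ≈ 11.174.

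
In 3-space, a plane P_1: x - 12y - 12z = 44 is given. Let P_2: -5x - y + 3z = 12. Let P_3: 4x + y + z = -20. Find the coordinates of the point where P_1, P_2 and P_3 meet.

(-4, -1, -3)

Solving the 3×3 linear system x - 12y - 12z = 44, -5x - y + 3z = 12, 4x + y + z = -20 (e.g. by elimination or Cramer's rule, determinant = -196) gives (-4, -1, -3).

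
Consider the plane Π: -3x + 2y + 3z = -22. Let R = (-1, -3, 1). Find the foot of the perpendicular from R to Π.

Foot = R − λn with λ = (n·R − d)/|n|² = (0 − (-22))/22 = 1.
Foot = (-1, -3, 1) − 1·(-3, 2, 3) = (2, -5, -2).

(2, -5, -2)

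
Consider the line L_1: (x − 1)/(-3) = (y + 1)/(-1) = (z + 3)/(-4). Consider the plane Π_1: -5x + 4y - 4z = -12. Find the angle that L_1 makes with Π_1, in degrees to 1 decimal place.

L_1 has direction (-3, -1, -4) through (1, -1, -3).
sin θ = |n·v| / (|n||v|) = |27| / (√57 · √26) = 0.70136.
θ ≈ 44.5°.

44.5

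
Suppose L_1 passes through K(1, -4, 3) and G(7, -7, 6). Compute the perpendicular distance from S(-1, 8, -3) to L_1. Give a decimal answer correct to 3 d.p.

A direction vector for L_1 is G − K = (6, -3, 3).
Taking (1, -4, 3) on L_1 with direction v = (6, -3, 3): w = S − (1, -4, 3) = (-2, 12, -6), and w × v = (18, -30, -66).
Distance = |w × v| / |v| = √5580 / √54 ≈ 10.165.

10.165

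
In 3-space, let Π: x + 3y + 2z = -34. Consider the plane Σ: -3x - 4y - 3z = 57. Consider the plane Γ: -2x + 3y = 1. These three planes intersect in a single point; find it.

(-5, -3, -10)

Solving the 3×3 linear system x + 3y + 2z = -34, -3x - 4y - 3z = 57, -2x + 3y = 1 (e.g. by elimination or Cramer's rule, determinant = -7) gives (-5, -3, -10).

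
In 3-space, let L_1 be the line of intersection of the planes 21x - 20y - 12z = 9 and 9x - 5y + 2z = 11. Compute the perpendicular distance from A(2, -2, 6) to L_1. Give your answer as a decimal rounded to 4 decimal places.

Direction of L_1: (21, -20, -12) × (9, -5, 2) = (-100, -150, 75).
A point on L_1: solving the two plane equations with x = 5 gives (5, 6, -2).
Taking (5, 6, -2) on L_1 with direction v = (-100, -150, 75): w = A − (5, 6, -2) = (-3, -8, 8), and w × v = (600, -575, -350).
Distance = |w × v| / |v| = √813125 / √38125 ≈ 4.6182.

4.6182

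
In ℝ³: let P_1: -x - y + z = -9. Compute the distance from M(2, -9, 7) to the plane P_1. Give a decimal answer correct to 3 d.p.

13.279

n·M − d = (-1)·(2) + (-1)·(-9) + (1)·(7) − (-9) = 23; |n| = √3.
Distance = |23| / √3 = 23/√3 ≈ 13.279.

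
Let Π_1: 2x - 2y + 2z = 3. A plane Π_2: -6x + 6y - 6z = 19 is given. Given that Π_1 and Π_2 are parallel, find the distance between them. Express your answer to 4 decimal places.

Rescale Π_2 by 1/(-3): 2x - 2y + 2z = -19/3. Then distance = |3 − (-19/3)| / √12 ≈ 2.6943.

2.6943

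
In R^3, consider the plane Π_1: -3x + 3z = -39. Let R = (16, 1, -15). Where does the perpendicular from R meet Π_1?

(7, 1, -6)

Foot = R − λn with λ = (n·R − d)/|n|² = (-93 − (-39))/18 = -3.
Foot = (16, 1, -15) − (-3)·(-3, 0, 3) = (7, 1, -6).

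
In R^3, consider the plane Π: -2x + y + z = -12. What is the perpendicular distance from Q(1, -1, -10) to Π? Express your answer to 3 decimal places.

0.408

n·Q − d = (-2)·(1) + (1)·(-1) + (1)·(-10) − (-12) = -1; |n| = √6.
Distance = |-1| / √6 = 1/√6 ≈ 0.408.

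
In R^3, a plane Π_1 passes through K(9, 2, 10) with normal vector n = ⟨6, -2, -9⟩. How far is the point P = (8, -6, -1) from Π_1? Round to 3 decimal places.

Π_1: n·r = n·K gives 6x - 2y - 9z = -40.
n·P − d = (6)·(8) + (-2)·(-6) + (-9)·(-1) − (-40) = 109; |n| = √121.
Distance = |109| / √121 = 109/√121 ≈ 9.909.

9.909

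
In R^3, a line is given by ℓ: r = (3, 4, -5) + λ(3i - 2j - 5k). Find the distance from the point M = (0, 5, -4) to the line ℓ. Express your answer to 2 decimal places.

Taking (3, 4, -5) on ℓ with direction v = (3, -2, -5): w = M − (3, 4, -5) = (-3, 1, 1), and w × v = (-3, -12, 3).
Distance = |w × v| / |v| = √162 / √38 ≈ 2.06.

2.06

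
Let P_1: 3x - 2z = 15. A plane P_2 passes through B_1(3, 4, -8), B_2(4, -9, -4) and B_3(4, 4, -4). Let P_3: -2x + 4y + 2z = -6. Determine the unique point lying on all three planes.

(5, 1, 0)

B_1B_2 = (1, -13, 4), B_1B_3 = (1, 0, 4); a normal to P_2 is B_1B_2 × B_1B_3 = (-52, 0, 13).
Using B_1: P_2 has equation -52x + 13z = -260.
Solving the 3×3 linear system 3x - 2z = 15, -52x + 13z = -260, -2x + 4y + 2z = -6 (e.g. by elimination or Cramer's rule, determinant = 260) gives (5, 1, 0).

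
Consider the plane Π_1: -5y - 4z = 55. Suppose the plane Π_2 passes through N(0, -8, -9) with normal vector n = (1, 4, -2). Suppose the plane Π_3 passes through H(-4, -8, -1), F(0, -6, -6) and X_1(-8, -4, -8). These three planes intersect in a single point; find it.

Π_2: n·r = n·N gives x + 4y - 2z = -14.
HF = (4, 2, -5), HX_1 = (-4, 4, -7); a normal to Π_3 is HF × HX_1 = (6, 48, 24).
Using H: Π_3 has equation 6x + 48y + 24z = -432.
Solving the 3×3 linear system -5y - 4z = 55, x + 4y - 2z = -14, 6x + 48y + 24z = -432 (e.g. by elimination or Cramer's rule, determinant = 84) gives (4, -7, -5).

(4, -7, -5)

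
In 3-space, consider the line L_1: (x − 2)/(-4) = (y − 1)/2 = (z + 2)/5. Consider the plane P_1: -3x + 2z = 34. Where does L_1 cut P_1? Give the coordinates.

(-6, 5, 8)

L_1 has direction (-4, 2, 5) through (2, 1, -2).
Substitute r = (2, 1, -2) + t(-4, 2, 5) into the plane: -10 + 22t = 34, so t = 2.
Intersection: (2, 1, -2) + 2·(-4, 2, 5) = (-6, 5, 8).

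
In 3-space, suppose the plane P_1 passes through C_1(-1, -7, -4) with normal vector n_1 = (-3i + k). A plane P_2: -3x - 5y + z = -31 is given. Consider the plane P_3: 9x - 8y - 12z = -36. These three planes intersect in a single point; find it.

P_1: n_1·r = n_1·C_1 gives -3x + z = -1.
Solving the 3×3 linear system -3x + z = -1, -3x - 5y + z = -31, 9x - 8y - 12z = -36 (e.g. by elimination or Cramer's rule, determinant = -135) gives (0, 6, -1).

(0, 6, -1)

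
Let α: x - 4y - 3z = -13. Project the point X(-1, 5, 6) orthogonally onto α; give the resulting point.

(0, 1, 3)

Foot = X − λn with λ = (n·X − d)/|n|² = (-39 − (-13))/26 = -1.
Foot = (-1, 5, 6) − (-1)·(1, -4, -3) = (0, 1, 3).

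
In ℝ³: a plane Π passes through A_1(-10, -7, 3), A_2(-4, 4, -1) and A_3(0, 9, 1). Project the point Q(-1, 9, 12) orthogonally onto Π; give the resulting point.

A_1A_2 = (6, 11, -4), A_1A_3 = (10, 16, -2); a normal to Π is A_1A_2 × A_1A_3 = (42, -28, -14).
Using A_1: Π has equation 42x - 28y - 14z = -266.
Foot = Q − λn with λ = (n·Q − d)/|n|² = (-462 − (-266))/2744 = -1/14.
Foot = (-1, 9, 12) − (-1/14)·(42, -28, -14) = (2, 7, 11).

(2, 7, 11)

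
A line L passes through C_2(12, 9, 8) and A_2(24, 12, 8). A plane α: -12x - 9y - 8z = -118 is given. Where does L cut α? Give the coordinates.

A direction vector for L is A_2 − C_2 = (12, 3, 0).
Substitute r = (12, 9, 8) + t(12, 3, 0) into the plane: -289 + (-171)t = -118, so t = -1.
Intersection: (12, 9, 8) + (-1)·(12, 3, 0) = (0, 6, 8).

(0, 6, 8)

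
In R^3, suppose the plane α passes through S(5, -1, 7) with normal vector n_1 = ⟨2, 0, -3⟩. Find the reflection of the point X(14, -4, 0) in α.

α: n_1·r = n_1·S gives 2x - 3z = -11.
λ = (n·X − d)/|n|² = (28 − (-11))/13 = 3.
Reflection = X − 2λn = (14, -4, 0) − 6·(2, 0, -3) = (2, -4, 18).

(2, -4, 18)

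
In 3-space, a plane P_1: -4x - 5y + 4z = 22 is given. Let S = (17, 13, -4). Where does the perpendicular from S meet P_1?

(5, -2, 8)

Foot = S − λn with λ = (n·S − d)/|n|² = (-149 − 22)/57 = -3.
Foot = (17, 13, -4) − (-3)·(-4, -5, 4) = (5, -2, 8).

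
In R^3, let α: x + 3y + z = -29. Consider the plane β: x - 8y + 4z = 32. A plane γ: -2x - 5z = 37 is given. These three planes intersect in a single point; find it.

(4, -8, -9)

Solving the 3×3 linear system x + 3y + z = -29, x - 8y + 4z = 32, -2x - 5z = 37 (e.g. by elimination or Cramer's rule, determinant = 15) gives (4, -8, -9).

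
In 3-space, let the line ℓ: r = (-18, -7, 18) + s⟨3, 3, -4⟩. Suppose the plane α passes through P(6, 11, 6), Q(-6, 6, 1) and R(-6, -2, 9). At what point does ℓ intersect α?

PQ = (-12, -5, -5), PR = (-12, -13, 3); a normal to α is PQ × PR = (-80, 96, 96).
Using P: α has equation -80x + 96y + 96z = 1152.
Substitute r = (-18, -7, 18) + t(3, 3, -4) into the plane: 2496 + (-336)t = 1152, so t = 4.
Intersection: (-18, -7, 18) + 4·(3, 3, -4) = (-6, 5, 2).

(-6, 5, 2)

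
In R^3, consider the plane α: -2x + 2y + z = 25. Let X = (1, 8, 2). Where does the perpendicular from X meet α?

Foot = X − λn with λ = (n·X − d)/|n|² = (16 − 25)/9 = -1.
Foot = (1, 8, 2) − (-1)·(-2, 2, 1) = (-1, 10, 3).

(-1, 10, 3)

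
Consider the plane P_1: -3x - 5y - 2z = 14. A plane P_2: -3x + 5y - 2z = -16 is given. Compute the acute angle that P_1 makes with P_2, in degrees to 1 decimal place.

cos θ = |n₁·n₂| / (|n₁||n₂|) = |-12| / (√38 · √38).
θ = arccos(0.31579) ≈ 71.6°.

71.6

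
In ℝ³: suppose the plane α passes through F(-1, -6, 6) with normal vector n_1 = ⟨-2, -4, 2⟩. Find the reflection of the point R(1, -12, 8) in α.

α: n_1·r = n_1·F gives -2x - 4y + 2z = 38.
λ = (n·R − d)/|n|² = (62 − 38)/24 = 1.
Reflection = R − 2λn = (1, -12, 8) − 2·(-2, -4, 2) = (5, -4, 4).

(5, -4, 4)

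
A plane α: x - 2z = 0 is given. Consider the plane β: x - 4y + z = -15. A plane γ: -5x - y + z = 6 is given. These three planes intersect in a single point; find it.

Solving the 3×3 linear system x - 2z = 0, x - 4y + z = -15, -5x - y + z = 6 (e.g. by elimination or Cramer's rule, determinant = 39) gives (-2, 3, -1).

(-2, 3, -1)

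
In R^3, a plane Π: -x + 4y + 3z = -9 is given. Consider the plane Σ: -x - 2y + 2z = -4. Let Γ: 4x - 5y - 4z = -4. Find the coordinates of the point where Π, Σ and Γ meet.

(-6, 0, -5)

Solving the 3×3 linear system -x + 4y + 3z = -9, -x - 2y + 2z = -4, 4x - 5y - 4z = -4 (e.g. by elimination or Cramer's rule, determinant = 37) gives (-6, 0, -5).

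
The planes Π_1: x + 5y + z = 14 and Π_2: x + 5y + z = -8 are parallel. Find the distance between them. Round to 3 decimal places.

4.234

Same normal n = (1, 5, 1) with |n| = √27; distance = |14 − (-8)| / |n| = 22/√27 ≈ 4.234.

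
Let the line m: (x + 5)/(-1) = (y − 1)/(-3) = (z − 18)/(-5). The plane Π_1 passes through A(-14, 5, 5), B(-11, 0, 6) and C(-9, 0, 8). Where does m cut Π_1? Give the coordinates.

(-7, -5, 8)

m has direction (-1, -3, -5) through (-5, 1, 18).
AB = (3, -5, 1), AC = (5, -5, 3); a normal to Π_1 is AB × AC = (-10, -4, 10).
Using A: Π_1 has equation -10x - 4y + 10z = 170.
Substitute r = (-5, 1, 18) + t(-1, -3, -5) into the plane: 226 + (-28)t = 170, so t = 2.
Intersection: (-5, 1, 18) + 2·(-1, -3, -5) = (-7, -5, 8).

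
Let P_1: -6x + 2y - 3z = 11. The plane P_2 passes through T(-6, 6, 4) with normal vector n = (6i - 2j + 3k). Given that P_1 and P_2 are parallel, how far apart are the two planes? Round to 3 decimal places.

P_2: n·r = n·T gives 6x - 2y + 3z = -36.
Rescale P_2 by 1/(-1): -6x + 2y - 3z = 36. Then distance = |11 − 36| / √49 ≈ 3.571.

3.571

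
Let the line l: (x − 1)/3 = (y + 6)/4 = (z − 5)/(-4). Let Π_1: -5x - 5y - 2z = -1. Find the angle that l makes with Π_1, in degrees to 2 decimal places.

35.02

l has direction (3, 4, -4) through (1, -6, 5).
sin θ = |n·v| / (|n||v|) = |-27| / (√54 · √41) = 0.57382.
θ ≈ 35.02°.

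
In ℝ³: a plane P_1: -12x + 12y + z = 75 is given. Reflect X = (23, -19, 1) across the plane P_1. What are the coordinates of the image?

(-25, 29, 5)

λ = (n·X − d)/|n|² = (-503 − 75)/289 = -2.
Reflection = X − 2λn = (23, -19, 1) − (-4)·(-12, 12, 1) = (-25, 29, 5).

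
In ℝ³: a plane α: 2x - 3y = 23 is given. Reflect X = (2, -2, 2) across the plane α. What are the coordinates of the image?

λ = (n·X − d)/|n|² = (10 − 23)/13 = -1.
Reflection = X − 2λn = (2, -2, 2) − (-2)·(2, -3, 0) = (6, -8, 2).

(6, -8, 2)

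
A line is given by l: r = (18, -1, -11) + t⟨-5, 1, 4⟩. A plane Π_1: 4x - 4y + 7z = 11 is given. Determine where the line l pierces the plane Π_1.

(3, 2, 1)

Substitute r = (18, -1, -11) + t(-5, 1, 4) into the plane: -1 + 4t = 11, so t = 3.
Intersection: (18, -1, -11) + 3·(-5, 1, 4) = (3, 2, 1).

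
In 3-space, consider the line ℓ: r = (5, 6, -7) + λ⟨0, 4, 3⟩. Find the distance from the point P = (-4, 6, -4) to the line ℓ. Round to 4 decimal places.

Taking (5, 6, -7) on ℓ with direction v = (0, 4, 3): w = P − (5, 6, -7) = (-9, 0, 3), and w × v = (-12, 27, -36).
Distance = |w × v| / |v| = √2169 / √25 ≈ 9.3145.

9.3145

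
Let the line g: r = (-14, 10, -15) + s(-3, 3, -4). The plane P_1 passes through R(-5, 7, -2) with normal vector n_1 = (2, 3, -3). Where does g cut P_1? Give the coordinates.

P_1: n_1·r = n_1·R gives 2x + 3y - 3z = 17.
Substitute r = (-14, 10, -15) + t(-3, 3, -4) into the plane: 47 + 15t = 17, so t = -2.
Intersection: (-14, 10, -15) + (-2)·(-3, 3, -4) = (-8, 4, -7).

(-8, 4, -7)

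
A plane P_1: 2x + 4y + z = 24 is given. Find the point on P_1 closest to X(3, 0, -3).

(5, 4, -2)

Foot = X − λn with λ = (n·X − d)/|n|² = (3 − 24)/21 = -1.
Foot = (3, 0, -3) − (-1)·(2, 4, 1) = (5, 4, -2).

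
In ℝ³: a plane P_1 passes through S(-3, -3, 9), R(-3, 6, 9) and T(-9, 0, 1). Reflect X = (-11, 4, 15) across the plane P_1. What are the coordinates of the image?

SR = (0, 9, 0), ST = (-6, 3, -8); a normal to P_1 is SR × ST = (-72, 0, 54).
Using S: P_1 has equation -72x + 54z = 702.
λ = (n·X − d)/|n|² = (1602 − 702)/8100 = 1/9.
Reflection = X − 2λn = (-11, 4, 15) − (2/9)·(-72, 0, 54) = (5, 4, 3).

(5, 4, 3)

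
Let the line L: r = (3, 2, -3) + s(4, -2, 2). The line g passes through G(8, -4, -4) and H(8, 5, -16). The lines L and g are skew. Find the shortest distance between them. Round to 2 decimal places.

4.88

A direction vector for g is H − G = (0, 9, -12).
Common perpendicular direction n = (4, -2, 2) × (0, 9, -12) = (6, 48, 36).
With w = (8, -4, -4) − (3, 2, -3) = (5, -6, -1), w · n = -294.
Distance = |w · n| / |n| = |-294| / √3636 ≈ 4.88.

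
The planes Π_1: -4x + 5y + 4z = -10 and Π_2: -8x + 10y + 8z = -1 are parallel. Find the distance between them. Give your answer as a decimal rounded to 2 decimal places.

1.26

Rescale Π_2 by 1/2: -4x + 5y + 4z = -1/2. Then distance = |-10 − (-1/2)| / √57 ≈ 1.26.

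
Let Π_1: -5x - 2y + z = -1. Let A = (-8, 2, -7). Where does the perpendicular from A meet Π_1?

(-3, 4, -8)

Foot = A − λn with λ = (n·A − d)/|n|² = (29 − (-1))/30 = 1.
Foot = (-8, 2, -7) − 1·(-5, -2, 1) = (-3, 4, -8).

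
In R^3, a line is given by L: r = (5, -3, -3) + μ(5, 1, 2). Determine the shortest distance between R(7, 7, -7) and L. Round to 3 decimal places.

10.733

Taking (5, -3, -3) on L with direction v = (5, 1, 2): w = R − (5, -3, -3) = (2, 10, -4), and w × v = (24, -24, -48).
Distance = |w × v| / |v| = √3456 / √30 ≈ 10.733.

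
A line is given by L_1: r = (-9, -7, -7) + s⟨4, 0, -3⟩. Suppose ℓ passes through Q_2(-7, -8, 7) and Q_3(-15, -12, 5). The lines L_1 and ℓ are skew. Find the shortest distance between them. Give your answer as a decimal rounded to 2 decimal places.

7.42

A direction vector for ℓ is Q_3 − Q_2 = (-8, -4, -2).
Common perpendicular direction n = (4, 0, -3) × (-8, -4, -2) = (-12, 32, -16).
With w = (-7, -8, 7) − (-9, -7, -7) = (2, -1, 14), w · n = -280.
Distance = |w · n| / |n| = |-280| / √1424 ≈ 7.42.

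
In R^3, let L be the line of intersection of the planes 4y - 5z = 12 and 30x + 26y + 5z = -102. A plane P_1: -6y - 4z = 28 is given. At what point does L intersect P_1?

Direction of L: (0, 4, -5) × (30, 26, 5) = (150, -150, -120).
A point on L: solving the two plane equations with x = -6 gives (-6, 3, 0).
Substitute r = (-6, 3, 0) + t(150, -150, -120) into the plane: -18 + 1380t = 28, so t = 1/30.
Intersection: (-6, 3, 0) + (1/30)·(150, -150, -120) = (-1, -2, -4).

(-1, -2, -4)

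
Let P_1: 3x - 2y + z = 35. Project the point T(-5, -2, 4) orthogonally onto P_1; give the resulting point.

(4, -8, 7)

Foot = T − λn with λ = (n·T − d)/|n|² = (-7 − 35)/14 = -3.
Foot = (-5, -2, 4) − (-3)·(3, -2, 1) = (4, -8, 7).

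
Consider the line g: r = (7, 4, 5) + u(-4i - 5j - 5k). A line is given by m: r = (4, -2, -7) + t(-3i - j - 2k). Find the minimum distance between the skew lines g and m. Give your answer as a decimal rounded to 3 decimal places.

5.371

Common perpendicular direction n = (-4, -5, -5) × (-3, -1, -2) = (5, 7, -11).
With w = (4, -2, -7) − (7, 4, 5) = (-3, -6, -12), w · n = 75.
Distance = |w · n| / |n| = |75| / √195 ≈ 5.371.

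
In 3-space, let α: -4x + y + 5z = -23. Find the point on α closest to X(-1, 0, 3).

Foot = X − λn with λ = (n·X − d)/|n|² = (19 − (-23))/42 = 1.
Foot = (-1, 0, 3) − 1·(-4, 1, 5) = (3, -1, -2).

(3, -1, -2)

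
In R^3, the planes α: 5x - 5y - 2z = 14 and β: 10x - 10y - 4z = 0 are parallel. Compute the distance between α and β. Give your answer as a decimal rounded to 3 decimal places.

Rescale β by 1/2: 5x - 5y - 2z = 0. Then distance = |14 − 0| / √54 ≈ 1.905.

1.905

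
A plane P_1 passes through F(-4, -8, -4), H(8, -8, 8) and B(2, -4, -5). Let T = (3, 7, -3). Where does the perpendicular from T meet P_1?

(7, 0, -7)

FH = (12, 0, 12), FB = (6, 4, -1); a normal to P_1 is FH × FB = (-48, 84, 48).
Using F: P_1 has equation -48x + 84y + 48z = -672.
Foot = T − λn with λ = (n·T − d)/|n|² = (300 − (-672))/11664 = 1/12.
Foot = (3, 7, -3) − (1/12)·(-48, 84, 48) = (7, 0, -7).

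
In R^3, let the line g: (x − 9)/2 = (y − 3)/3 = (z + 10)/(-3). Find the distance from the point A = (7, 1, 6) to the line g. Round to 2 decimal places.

g has direction (2, 3, -3) through (9, 3, -10).
Taking (9, 3, -10) on g with direction v = (2, 3, -3): w = A − (9, 3, -10) = (-2, -2, 16), and w × v = (-42, 26, -2).
Distance = |w × v| / |v| = √2444 / √22 ≈ 10.54.

10.54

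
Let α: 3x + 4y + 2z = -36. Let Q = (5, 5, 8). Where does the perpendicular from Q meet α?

Foot = Q − λn with λ = (n·Q − d)/|n|² = (51 − (-36))/29 = 3.
Foot = (5, 5, 8) − 3·(3, 4, 2) = (-4, -7, 2).

(-4, -7, 2)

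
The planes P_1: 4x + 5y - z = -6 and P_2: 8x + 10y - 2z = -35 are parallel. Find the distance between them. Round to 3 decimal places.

1.774

Rescale P_2 by 1/2: 4x + 5y - z = -35/2. Then distance = |-6 − (-35/2)| / √42 ≈ 1.774.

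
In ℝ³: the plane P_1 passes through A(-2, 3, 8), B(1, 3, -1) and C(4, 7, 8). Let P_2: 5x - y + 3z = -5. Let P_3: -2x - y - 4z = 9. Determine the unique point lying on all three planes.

AB = (3, 0, -9), AC = (6, 4, 0); a normal to P_1 is AB × AC = (36, -54, 12).
Using A: P_1 has equation 36x - 54y + 12z = -138.
Solving the 3×3 linear system 36x - 54y + 12z = -138, 5x - y + 3z = -5, -2x - y - 4z = 9 (e.g. by elimination or Cramer's rule, determinant = -588) gives (2, 3, -4).

(2, 3, -4)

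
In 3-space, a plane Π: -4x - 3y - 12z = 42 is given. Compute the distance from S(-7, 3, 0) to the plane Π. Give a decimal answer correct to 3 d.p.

n·S − d = (-4)·(-7) + (-3)·(3) + (-12)·(0) − 42 = -23; |n| = √169.
Distance = |-23| / √169 = 23/√169 ≈ 1.769.

1.769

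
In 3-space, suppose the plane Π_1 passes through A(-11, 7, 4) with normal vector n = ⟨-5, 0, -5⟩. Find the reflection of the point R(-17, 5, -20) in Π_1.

Π_1: n·r = n·A gives -5x - 5z = 35.
λ = (n·R − d)/|n|² = (185 − 35)/50 = 3.
Reflection = R − 2λn = (-17, 5, -20) − 6·(-5, 0, -5) = (13, 5, 10).

(13, 5, 10)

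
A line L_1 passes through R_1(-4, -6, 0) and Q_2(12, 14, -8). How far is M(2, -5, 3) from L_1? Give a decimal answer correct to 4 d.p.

A direction vector for L_1 is Q_2 − R_1 = (16, 20, -8).
Taking (-4, -6, 0) on L_1 with direction v = (16, 20, -8): w = M − (-4, -6, 0) = (6, 1, 3), and w × v = (-68, 96, 104).
Distance = |w × v| / |v| = √24656 / √720 ≈ 5.8519.

5.8519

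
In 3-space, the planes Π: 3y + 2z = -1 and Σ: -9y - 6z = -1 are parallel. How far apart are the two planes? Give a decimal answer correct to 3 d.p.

Rescale Σ by 1/(-3): 3y + 2z = 1/3. Then distance = |-1 − (1/3)| / √13 ≈ 0.370.

0.370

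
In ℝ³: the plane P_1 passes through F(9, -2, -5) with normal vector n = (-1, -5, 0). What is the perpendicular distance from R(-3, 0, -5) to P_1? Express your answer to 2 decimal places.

P_1: n·r = n·F gives -x - 5y = 1.
n·R − d = (-1)·(-3) + (-5)·(0) + (0)·(-5) − 1 = 2; |n| = √26.
Distance = |2| / √26 = 2/√26 ≈ 0.39.

0.39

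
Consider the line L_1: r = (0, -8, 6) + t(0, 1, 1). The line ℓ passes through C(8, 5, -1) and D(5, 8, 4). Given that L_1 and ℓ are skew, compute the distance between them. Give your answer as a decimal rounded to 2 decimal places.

A direction vector for ℓ is D − C = (-3, 3, 5).
Common perpendicular direction n = (0, 1, 1) × (-3, 3, 5) = (2, -3, 3).
With w = (8, 5, -1) − (0, -8, 6) = (8, 13, -7), w · n = -44.
Distance = |w · n| / |n| = |-44| / √22 ≈ 9.38.

9.38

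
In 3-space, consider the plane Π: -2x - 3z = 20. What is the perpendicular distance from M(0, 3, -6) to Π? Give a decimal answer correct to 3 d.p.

n·M − d = (-2)·(0) + (0)·(3) + (-3)·(-6) − 20 = -2; |n| = √13.
Distance = |-2| / √13 = 2/√13 ≈ 0.555.

0.555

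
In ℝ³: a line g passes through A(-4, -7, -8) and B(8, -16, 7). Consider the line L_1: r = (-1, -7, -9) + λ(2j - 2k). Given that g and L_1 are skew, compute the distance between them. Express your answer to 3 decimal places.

A direction vector for g is B − A = (12, -9, 15).
Common perpendicular direction n = (12, -9, 15) × (0, 2, -2) = (-12, 24, 24).
With w = (-1, -7, -9) − (-4, -7, -8) = (3, 0, -1), w · n = -60.
Distance = |w · n| / |n| = |-60| / √1296 ≈ 1.667.

1.667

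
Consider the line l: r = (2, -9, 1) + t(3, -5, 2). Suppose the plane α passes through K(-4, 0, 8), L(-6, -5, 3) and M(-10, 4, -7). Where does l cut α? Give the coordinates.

(-10, 11, -7)

KL = (-2, -5, -5), KM = (-6, 4, -15); a normal to α is KL × KM = (95, 0, -38).
Using K: α has equation 95x - 38z = -684.
Substitute r = (2, -9, 1) + t(3, -5, 2) into the plane: 152 + 209t = -684, so t = -4.
Intersection: (2, -9, 1) + (-4)·(3, -5, 2) = (-10, 11, -7).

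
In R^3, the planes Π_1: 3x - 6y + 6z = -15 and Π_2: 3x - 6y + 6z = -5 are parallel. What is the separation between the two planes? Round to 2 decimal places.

1.11

Same normal n = (3, -6, 6) with |n| = √81; distance = |-15 − (-5)| / |n| = 10/√81 ≈ 1.11.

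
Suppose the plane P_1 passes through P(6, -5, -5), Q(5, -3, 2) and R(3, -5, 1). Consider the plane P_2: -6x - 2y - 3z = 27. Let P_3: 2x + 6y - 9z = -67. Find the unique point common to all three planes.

PQ = (-1, 2, 7), PR = (-3, 0, 6); a normal to P_1 is PQ × PR = (12, -15, 6).
Using P: P_1 has equation 12x - 15y + 6z = 117.
Solving the 3×3 linear system 12x - 15y + 6z = 117, -6x - 2y - 3z = 27, 2x + 6y - 9z = -67 (e.g. by elimination or Cramer's rule, determinant = 1140) gives (-2, -9, 1).

(-2, -9, 1)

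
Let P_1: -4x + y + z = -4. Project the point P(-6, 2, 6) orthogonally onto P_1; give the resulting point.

(2, 0, 4)

Foot = P − λn with λ = (n·P − d)/|n|² = (32 − (-4))/18 = 2.
Foot = (-6, 2, 6) − 2·(-4, 1, 1) = (2, 0, 4).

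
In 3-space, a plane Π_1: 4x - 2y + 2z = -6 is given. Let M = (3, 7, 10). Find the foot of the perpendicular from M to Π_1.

Foot = M − λn with λ = (n·M − d)/|n|² = (18 − (-6))/24 = 1.
Foot = (3, 7, 10) − 1·(4, -2, 2) = (-1, 9, 8).

(-1, 9, 8)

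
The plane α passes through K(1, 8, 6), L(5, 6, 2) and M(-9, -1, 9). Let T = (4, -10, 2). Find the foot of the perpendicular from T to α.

KL = (4, -2, -4), KM = (-10, -9, 3); a normal to α is KL × KM = (-42, 28, -56).
Using K: α has equation -42x + 28y - 56z = -154.
Foot = T − λn with λ = (n·T − d)/|n|² = (-560 − (-154))/5684 = -1/14.
Foot = (4, -10, 2) − (-1/14)·(-42, 28, -56) = (1, -8, -2).

(1, -8, -2)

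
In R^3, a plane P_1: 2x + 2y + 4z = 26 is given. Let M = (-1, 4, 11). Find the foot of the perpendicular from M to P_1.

(-3, 2, 7)

Foot = M − λn with λ = (n·M − d)/|n|² = (50 − 26)/24 = 1.
Foot = (-1, 4, 11) − 1·(2, 2, 4) = (-3, 2, 7).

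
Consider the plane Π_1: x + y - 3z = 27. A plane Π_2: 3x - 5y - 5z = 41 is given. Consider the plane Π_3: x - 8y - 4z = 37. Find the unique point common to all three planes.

(-3, 0, -10)

Solving the 3×3 linear system x + y - 3z = 27, 3x - 5y - 5z = 41, x - 8y - 4z = 37 (e.g. by elimination or Cramer's rule, determinant = 44) gives (-3, 0, -10).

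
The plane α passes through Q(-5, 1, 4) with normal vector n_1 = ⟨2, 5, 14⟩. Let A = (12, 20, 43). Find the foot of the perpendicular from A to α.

α: n_1·r = n_1·Q gives 2x + 5y + 14z = 51.
Foot = A − λn with λ = (n·A − d)/|n|² = (726 − 51)/225 = 3.
Foot = (12, 20, 43) − 3·(2, 5, 14) = (6, 5, 1).

(6, 5, 1)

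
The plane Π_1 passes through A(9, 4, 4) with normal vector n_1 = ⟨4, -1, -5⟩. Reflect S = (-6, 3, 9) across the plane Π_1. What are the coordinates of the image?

Π_1: n_1·r = n_1·A gives 4x - y - 5z = 12.
λ = (n·S − d)/|n|² = (-72 − 12)/42 = -2.
Reflection = S − 2λn = (-6, 3, 9) − (-4)·(4, -1, -5) = (10, -1, -11).

(10, -1, -11)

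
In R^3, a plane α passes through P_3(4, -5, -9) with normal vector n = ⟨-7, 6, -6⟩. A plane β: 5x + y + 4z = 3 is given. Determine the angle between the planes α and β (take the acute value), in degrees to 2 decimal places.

α: n·r = n·P_3 gives -7x + 6y - 6z = -4.
cos θ = |n₁·n₂| / (|n₁||n₂|) = |-53| / (√121 · √42).
θ = arccos(0.74346) ≈ 41.97°.

41.97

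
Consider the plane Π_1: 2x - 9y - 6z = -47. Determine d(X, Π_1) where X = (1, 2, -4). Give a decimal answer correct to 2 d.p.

5.00

n·X − d = (2)·(1) + (-9)·(2) + (-6)·(-4) − (-47) = 55; |n| = √121.
Distance = |55| / √121 = 55/√121 ≈ 5.00.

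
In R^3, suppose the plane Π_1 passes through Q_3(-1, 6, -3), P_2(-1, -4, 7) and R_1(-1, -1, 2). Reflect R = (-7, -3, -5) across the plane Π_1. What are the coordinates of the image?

(5, -3, -5)

Q_3P_2 = (0, -10, 10), Q_3R_1 = (0, -7, 5); a normal to Π_1 is Q_3P_2 × Q_3R_1 = (20, 0, 0).
Using Q_3: Π_1 has equation 20x = -20.
λ = (n·R − d)/|n|² = (-140 − (-20))/400 = -3/10.
Reflection = R − 2λn = (-7, -3, -5) − (-3/5)·(20, 0, 0) = (5, -3, -5).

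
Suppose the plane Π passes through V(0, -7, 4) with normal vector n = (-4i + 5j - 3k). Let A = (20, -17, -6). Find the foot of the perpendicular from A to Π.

Π: n·r = n·V gives -4x + 5y - 3z = -47.
Foot = A − λn with λ = (n·A − d)/|n|² = (-147 − (-47))/50 = -2.
Foot = (20, -17, -6) − (-2)·(-4, 5, -3) = (12, -7, -12).

(12, -7, -12)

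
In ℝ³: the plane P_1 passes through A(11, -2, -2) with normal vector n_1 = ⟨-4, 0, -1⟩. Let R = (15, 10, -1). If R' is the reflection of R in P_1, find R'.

(7, 10, -3)

P_1: n_1·r = n_1·A gives -4x - z = -42.
λ = (n·R − d)/|n|² = (-59 − (-42))/17 = -1.
Reflection = R − 2λn = (15, 10, -1) − (-2)·(-4, 0, -1) = (7, 10, -3).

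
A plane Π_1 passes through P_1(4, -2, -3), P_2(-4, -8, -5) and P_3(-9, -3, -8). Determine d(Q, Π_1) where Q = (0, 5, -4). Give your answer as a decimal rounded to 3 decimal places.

1.826

P_1P_2 = (-8, -6, -2), P_1P_3 = (-13, -1, -5); a normal to Π_1 is P_1P_2 × P_1P_3 = (28, -14, -70).
Using P_1: Π_1 has equation 28x - 14y - 70z = 350.
n·Q − d = (28)·(0) + (-14)·(5) + (-70)·(-4) − 350 = -140; |n| = √5880.
Distance = |-140| / √5880 = 140/√5880 ≈ 1.826.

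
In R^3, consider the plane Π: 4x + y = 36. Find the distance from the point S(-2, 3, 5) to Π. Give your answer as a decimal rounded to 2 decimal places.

9.94

n·S − d = (4)·(-2) + (1)·(3) + (0)·(5) − 36 = -41; |n| = √17.
Distance = |-41| / √17 = 41/√17 ≈ 9.94.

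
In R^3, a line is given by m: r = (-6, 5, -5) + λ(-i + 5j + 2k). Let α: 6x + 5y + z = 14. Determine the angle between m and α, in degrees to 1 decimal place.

29.1

sin θ = |n·v| / (|n||v|) = |21| / (√62 · √30) = 0.48693.
θ ≈ 29.1°.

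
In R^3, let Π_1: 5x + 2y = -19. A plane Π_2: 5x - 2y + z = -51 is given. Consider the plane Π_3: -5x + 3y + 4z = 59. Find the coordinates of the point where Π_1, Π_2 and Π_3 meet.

Solving the 3×3 linear system 5x + 2y = -19, 5x - 2y + z = -51, -5x + 3y + 4z = 59 (e.g. by elimination or Cramer's rule, determinant = -105) gives (-7, 8, 0).

(-7, 8, 0)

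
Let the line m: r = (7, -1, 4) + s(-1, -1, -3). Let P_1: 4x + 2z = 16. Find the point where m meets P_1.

(5, -3, -2)

Substitute r = (7, -1, 4) + t(-1, -1, -3) into the plane: 36 + (-10)t = 16, so t = 2.
Intersection: (7, -1, 4) + 2·(-1, -1, -3) = (5, -3, -2).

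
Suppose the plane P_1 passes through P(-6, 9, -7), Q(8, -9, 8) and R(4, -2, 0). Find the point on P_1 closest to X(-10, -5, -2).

(-4, 3, 2)

PQ = (14, -18, 15), PR = (10, -11, 7); a normal to P_1 is PQ × PR = (39, 52, 26).
Using P: P_1 has equation 39x + 52y + 26z = 52.
Foot = X − λn with λ = (n·X − d)/|n|² = (-702 − 52)/4901 = -2/13.
Foot = (-10, -5, -2) − (-2/13)·(39, 52, 26) = (-4, 3, 2).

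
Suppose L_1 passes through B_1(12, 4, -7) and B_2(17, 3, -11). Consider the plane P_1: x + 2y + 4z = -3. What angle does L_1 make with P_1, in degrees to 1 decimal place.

26.0

A direction vector for L_1 is B_2 − B_1 = (5, -1, -4).
sin θ = |n·v| / (|n||v|) = |-13| / (√21 · √42) = 0.43773.
θ ≈ 26.0°.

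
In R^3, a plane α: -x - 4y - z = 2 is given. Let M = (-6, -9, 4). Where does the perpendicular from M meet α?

Foot = M − λn with λ = (n·M − d)/|n|² = (38 − 2)/18 = 2.
Foot = (-6, -9, 4) − 2·(-1, -4, -1) = (-4, -1, 6).

(-4, -1, 6)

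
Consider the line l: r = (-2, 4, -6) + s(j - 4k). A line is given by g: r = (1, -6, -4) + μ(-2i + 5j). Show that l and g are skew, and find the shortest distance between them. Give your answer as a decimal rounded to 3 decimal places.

Common perpendicular direction n = (0, 1, -4) × (-2, 5, 0) = (20, 8, 2).
With w = (1, -6, -4) − (-2, 4, -6) = (3, -10, 2), w · n = -16.
Since n ≠ 0 the lines are not parallel, and w · n = -16 ≠ 0 so they do not intersect; hence they are skew.
Distance = |w · n| / |n| = |-16| / √468 ≈ 0.740.

0.740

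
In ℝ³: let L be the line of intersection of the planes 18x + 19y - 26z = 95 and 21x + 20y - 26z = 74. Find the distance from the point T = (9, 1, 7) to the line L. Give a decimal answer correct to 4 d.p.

Direction of L: (18, 19, -26) × (21, 20, -26) = (26, -78, -39).
A point on L: solving the two plane equations with x = -6 gives (-6, -3, -10).
Taking (-6, -3, -10) on L with direction v = (26, -78, -39): w = T − (-6, -3, -10) = (15, 4, 17), and w × v = (1170, 1027, -1274).
Distance = |w × v| / |v| = √4046705 / √8281 ≈ 22.1060.

22.1060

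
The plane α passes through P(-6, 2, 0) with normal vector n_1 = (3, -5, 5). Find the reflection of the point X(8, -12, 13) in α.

α: n_1·r = n_1·P gives 3x - 5y + 5z = -28.
λ = (n·X − d)/|n|² = (149 − (-28))/59 = 3.
Reflection = X − 2λn = (8, -12, 13) − 6·(3, -5, 5) = (-10, 18, -17).

(-10, 18, -17)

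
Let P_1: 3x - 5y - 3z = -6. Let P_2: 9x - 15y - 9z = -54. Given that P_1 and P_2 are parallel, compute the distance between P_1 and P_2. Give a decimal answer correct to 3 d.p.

Rescale P_2 by 1/3: 3x - 5y - 3z = -18. Then distance = |-6 − (-18)| / √43 ≈ 1.830.

1.830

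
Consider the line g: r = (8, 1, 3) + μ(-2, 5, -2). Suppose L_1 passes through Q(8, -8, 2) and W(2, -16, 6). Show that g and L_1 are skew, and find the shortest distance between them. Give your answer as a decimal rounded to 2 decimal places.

A direction vector for L_1 is W − Q = (-6, -8, 4).
Common perpendicular direction n = (-2, 5, -2) × (-6, -8, 4) = (4, 20, 46).
With w = (8, -8, 2) − (8, 1, 3) = (0, -9, -1), w · n = -226.
Since n ≠ 0 the lines are not parallel, and w · n = -226 ≠ 0 so they do not intersect; hence they are skew.
Distance = |w · n| / |n| = |-226| / √2532 ≈ 4.49.

4.49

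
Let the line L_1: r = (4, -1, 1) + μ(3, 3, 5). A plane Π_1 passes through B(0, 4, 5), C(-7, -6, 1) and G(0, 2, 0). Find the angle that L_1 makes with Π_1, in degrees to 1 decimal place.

14.2

BC = (-7, -10, -4), BG = (0, -2, -5); a normal to Π_1 is BC × BG = (42, -35, 14).
Using B: Π_1 has equation 42x - 35y + 14z = -70.
sin θ = |n·v| / (|n||v|) = |91| / (√3185 · √43) = 0.24590.
θ ≈ 14.2°.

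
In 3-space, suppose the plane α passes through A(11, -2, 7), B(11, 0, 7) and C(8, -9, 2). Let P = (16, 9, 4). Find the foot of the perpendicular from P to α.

AB = (0, 2, 0), AC = (-3, -7, -5); a normal to α is AB × AC = (-10, 0, 6).
Using A: α has equation -10x + 6z = -68.
Foot = P − λn with λ = (n·P − d)/|n|² = (-136 − (-68))/136 = -1/2.
Foot = (16, 9, 4) − (-1/2)·(-10, 0, 6) = (11, 9, 7).

(11, 9, 7)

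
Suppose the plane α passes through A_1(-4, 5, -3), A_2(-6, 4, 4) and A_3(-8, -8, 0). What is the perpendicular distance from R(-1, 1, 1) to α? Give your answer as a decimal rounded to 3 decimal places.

4.714

A_1A_2 = (-2, -1, 7), A_1A_3 = (-4, -13, 3); a normal to α is A_1A_2 × A_1A_3 = (88, -22, 22).
Using A_1: α has equation 88x - 22y + 22z = -528.
n·R − d = (88)·(-1) + (-22)·(1) + (22)·(1) − (-528) = 440; |n| = √8712.
Distance = |440| / √8712 = 440/√8712 ≈ 4.714.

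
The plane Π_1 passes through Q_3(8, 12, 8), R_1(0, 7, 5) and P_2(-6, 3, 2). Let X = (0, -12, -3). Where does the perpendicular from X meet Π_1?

Q_3R_1 = (-8, -5, -3), Q_3P_2 = (-14, -9, -6); a normal to Π_1 is Q_3R_1 × Q_3P_2 = (3, -6, 2).
Using Q_3: Π_1 has equation 3x - 6y + 2z = -32.
Foot = X − λn with λ = (n·X − d)/|n|² = (66 − (-32))/49 = 2.
Foot = (0, -12, -3) − 2·(3, -6, 2) = (-6, 0, -7).

(-6, 0, -7)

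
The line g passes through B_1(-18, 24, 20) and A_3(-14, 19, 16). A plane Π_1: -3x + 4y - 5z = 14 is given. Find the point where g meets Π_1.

A direction vector for g is A_3 − B_1 = (4, -5, -4).
Substitute r = (-18, 24, 20) + t(4, -5, -4) into the plane: 50 + (-12)t = 14, so t = 3.
Intersection: (-18, 24, 20) + 3·(4, -5, -4) = (-6, 9, 8).

(-6, 9, 8)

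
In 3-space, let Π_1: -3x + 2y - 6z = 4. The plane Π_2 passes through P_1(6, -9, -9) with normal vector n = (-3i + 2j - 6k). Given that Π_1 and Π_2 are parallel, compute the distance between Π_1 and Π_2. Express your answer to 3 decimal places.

2.000

Π_2: n·r = n·P_1 gives -3x + 2y - 6z = 18.
Same normal n = (-3, 2, -6) with |n| = √49; distance = |4 − 18| / |n| = 14/√49 ≈ 2.000.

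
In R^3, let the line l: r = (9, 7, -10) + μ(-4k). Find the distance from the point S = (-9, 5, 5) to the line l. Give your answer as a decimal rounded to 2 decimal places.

18.11

Taking (9, 7, -10) on l with direction v = (0, 0, -4): w = S − (9, 7, -10) = (-18, -2, 15), and w × v = (8, -72, 0).
Distance = |w × v| / |v| = √5248 / √16 ≈ 18.11.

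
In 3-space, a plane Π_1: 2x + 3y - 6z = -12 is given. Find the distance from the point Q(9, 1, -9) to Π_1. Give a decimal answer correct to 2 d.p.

n·Q − d = (2)·(9) + (3)·(1) + (-6)·(-9) − (-12) = 87; |n| = √49.
Distance = |87| / √49 = 87/√49 ≈ 12.43.

12.43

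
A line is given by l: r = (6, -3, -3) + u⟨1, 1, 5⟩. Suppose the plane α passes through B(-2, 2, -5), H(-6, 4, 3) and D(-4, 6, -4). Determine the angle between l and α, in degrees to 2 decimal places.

BH = (-4, 2, 8), BD = (-2, 4, 1); a normal to α is BH × BD = (-30, -12, -12).
Using B: α has equation -30x - 12y - 12z = 96.
sin θ = |n·v| / (|n||v|) = |-102| / (√1188 · √27) = 0.56952.
θ ≈ 34.72°.

34.72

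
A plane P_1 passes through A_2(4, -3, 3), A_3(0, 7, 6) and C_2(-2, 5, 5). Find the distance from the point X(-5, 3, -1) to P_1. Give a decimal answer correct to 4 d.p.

4.5333

A_2A_3 = (-4, 10, 3), A_2C_2 = (-6, 8, 2); a normal to P_1 is A_2A_3 × A_2C_2 = (-4, -10, 28).
Using A_2: P_1 has equation -4x - 10y + 28z = 98.
n·X − d = (-4)·(-5) + (-10)·(3) + (28)·(-1) − 98 = -136; |n| = √900.
Distance = |-136| / √900 = 136/√900 ≈ 4.5333.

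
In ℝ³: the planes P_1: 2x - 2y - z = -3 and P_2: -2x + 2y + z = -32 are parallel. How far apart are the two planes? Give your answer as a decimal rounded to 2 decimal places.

11.67

Rescale P_2 by 1/(-1): 2x - 2y - z = 32. Then distance = |-3 − 32| / √9 ≈ 11.67.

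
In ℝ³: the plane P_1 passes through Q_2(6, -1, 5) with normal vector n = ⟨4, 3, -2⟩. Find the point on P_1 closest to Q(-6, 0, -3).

P_1: n·r = n·Q_2 gives 4x + 3y - 2z = 11.
Foot = Q − λn with λ = (n·Q − d)/|n|² = (-18 − 11)/29 = -1.
Foot = (-6, 0, -3) − (-1)·(4, 3, -2) = (-2, 3, -5).

(-2, 3, -5)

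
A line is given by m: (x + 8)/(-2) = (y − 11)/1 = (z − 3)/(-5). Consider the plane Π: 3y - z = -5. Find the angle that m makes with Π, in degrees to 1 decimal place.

27.5

m has direction (-2, 1, -5) through (-8, 11, 3).
sin θ = |n·v| / (|n||v|) = |8| / (√10 · √30) = 0.46188.
θ ≈ 27.5°.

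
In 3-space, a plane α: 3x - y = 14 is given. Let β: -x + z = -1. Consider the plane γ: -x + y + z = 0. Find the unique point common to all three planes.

Solving the 3×3 linear system 3x - y = 14, -x + z = -1, -x + y + z = 0 (e.g. by elimination or Cramer's rule, determinant = -3) gives (5, 1, 4).

(5, 1, 4)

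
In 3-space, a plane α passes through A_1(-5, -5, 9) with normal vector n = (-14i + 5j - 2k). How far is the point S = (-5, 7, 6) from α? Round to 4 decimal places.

α: n·r = n·A_1 gives -14x + 5y - 2z = 27.
n·S − d = (-14)·(-5) + (5)·(7) + (-2)·(6) − 27 = 66; |n| = √225.
Distance = |66| / √225 = 66/√225 ≈ 4.4000.

4.4000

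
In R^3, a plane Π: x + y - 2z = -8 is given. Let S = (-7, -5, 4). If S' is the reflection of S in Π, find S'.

λ = (n·S − d)/|n|² = (-20 − (-8))/6 = -2.
Reflection = S − 2λn = (-7, -5, 4) − (-4)·(1, 1, -2) = (-3, -1, -4).

(-3, -1, -4)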